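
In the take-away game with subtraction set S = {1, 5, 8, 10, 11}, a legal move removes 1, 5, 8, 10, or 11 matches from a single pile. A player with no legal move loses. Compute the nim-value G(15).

G(0) = 0
G(1) = mex{0} = 1
G(2) = mex{1} = 0
G(3) = mex{0} = 1
G(4) = mex{1} = 0
G(5) = mex{0,0} = 1
G(6) = mex{1,1} = 0
G(7) = mex{0,0} = 1
G(8) = mex{1,1,0} = 2
G(9) = mex{2,0,1} = 3
G(10) = mex{3,1,0,0} = 2
G(11) = mex{2,0,1,1,0} = 3
G(12) = mex{3,1,0,0,1} = 2
G(13) = mex{2,2,1,1,0} = 3
G(14) = mex{3,3,0,0,1} = 2
G(15) = mex{2,2,1,1,0} = 3

3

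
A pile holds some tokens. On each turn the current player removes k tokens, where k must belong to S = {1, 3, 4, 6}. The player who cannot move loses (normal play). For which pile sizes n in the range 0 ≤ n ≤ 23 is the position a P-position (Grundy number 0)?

n :  0  1  2  3  4  5  6  7  8  9 10 11 12 13 14 15 16 17 18 19 20 21 22 23
G :  0  1  0  1  2  3  2  0  1  0  1  2  3  2  0  1  0  1  2  3  2  0  1  0
P-positions are exactly the n with G(n) = 0.

0, 2, 7, 9, 14, 16, 21, 23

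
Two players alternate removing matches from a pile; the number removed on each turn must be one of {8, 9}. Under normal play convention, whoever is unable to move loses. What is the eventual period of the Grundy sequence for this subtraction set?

n :  0  1  2  3  4  5  6  7  8  9 10 11 12 13 14 15 16 17 18 19 20 21 22 23 24 25 26 27 28 29 30 31 32 33 34 35
G :  0  0  0  0  0  0  0  0  1  1  1  1  1  1  1  1  2  0  0  0  0  0  0  0  0  1  1  1  1  1  1  1  1  2  0  0
G(n+17) = G(n) holds for n = 0,…,8 (a full window of length max(S) = 9), so the sequence is purely periodic with period 17.

17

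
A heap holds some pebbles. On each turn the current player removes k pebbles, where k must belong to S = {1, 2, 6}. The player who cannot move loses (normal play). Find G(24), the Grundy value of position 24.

0

G(0) = 0
G(1) = mex{0} = 1
G(2) = mex{1,0} = 2
G(3) = mex{2,1} = 0
G(4) = mex{0,2} = 1
G(5) = mex{1,0} = 2
G(6) = mex{2,1,0} = 3
G(7) = mex{3,2,1} = 0
G(8) = mex{0,3,2} = 1
G(9) = mex{1,0,0} = 2
G(10) = mex{2,1,1} = 0
G(11) = mex{0,2,2} = 1
G(12) = mex{1,0,3} = 2
G(13) = mex{2,1,0} = 3
G(14) = mex{3,2,1} = 0
G(15) = mex{0,3,2} = 1
G(16) = mex{1,0,0} = 2
G(17) = mex{2,1,1} = 0
G(18) = mex{0,2,2} = 1
G(19) = mex{1,0,3} = 2
G(20) = mex{2,1,0} = 3
G(21) = mex{3,2,1} = 0
G(22) = mex{0,3,2} = 1
G(23) = mex{1,0,0} = 2
G(24) = mex{2,1,1} = 0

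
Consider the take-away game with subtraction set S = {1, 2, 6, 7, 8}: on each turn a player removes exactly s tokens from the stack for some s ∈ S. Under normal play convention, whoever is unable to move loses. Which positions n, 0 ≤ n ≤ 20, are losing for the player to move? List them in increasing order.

n :  0  1  2  3  4  5  6  7  8  9 10 11 12 13 14 15 16 17 18 19 20
G :  0  1  2  0  1  2  3  4  5  3  4  5  0  1  2  0  1  2  3  4  5
P-positions are exactly the n with G(n) = 0.

0, 3, 12, 15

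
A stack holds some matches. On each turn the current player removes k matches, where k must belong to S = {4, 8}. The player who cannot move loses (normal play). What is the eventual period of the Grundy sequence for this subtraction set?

n :  0  1  2  3  4  5  6  7  8  9 10 11 12 13 14 15 16 17 18 19 20 21 22 23 24 25
G :  0  0  0  0  1  1  1  1  2  2  2  2  0  0  0  0  1  1  1  1  2  2  2  2  0  0
G(n+12) = G(n) holds for n = 0,…,7 (a full window of length max(S) = 8), so the sequence is purely periodic with period 12.

12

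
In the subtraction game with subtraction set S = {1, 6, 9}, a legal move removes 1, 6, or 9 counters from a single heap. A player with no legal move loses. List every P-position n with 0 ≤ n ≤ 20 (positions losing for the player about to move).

G(0) = 0
G(1) = mex{0} = 1
G(2) = mex{1} = 0
G(3) = mex{0} = 1
G(4) = mex{1} = 0
G(5) = mex{0} = 1
G(6) = mex{1,0} = 2
G(7) = mex{2,1} = 0
G(8) = mex{0,0} = 1
G(9) = mex{1,1,0} = 2
G(10) = mex{2,0,1} = 3
G(11) = mex{3,1,0} = 2
G(12) = mex{2,2,1} = 0
G(13) = mex{0,0,0} = 1
G(14) = mex{1,1,1} = 0
G(15) = mex{0,2,2} = 1
G(16) = mex{1,3,0} = 2
G(17) = mex{2,2,1} = 0
G(18) = mex{0,0,2} = 1
G(19) = mex{1,1,3} = 0
G(20) = mex{0,0,2} = 1
P-positions are exactly the n with G(n) = 0.

0, 2, 4, 7, 12, 14, 17, 19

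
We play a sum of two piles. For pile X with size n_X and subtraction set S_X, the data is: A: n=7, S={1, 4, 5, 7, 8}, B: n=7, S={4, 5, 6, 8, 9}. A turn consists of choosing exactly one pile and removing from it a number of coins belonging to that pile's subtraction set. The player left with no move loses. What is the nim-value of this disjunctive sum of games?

2

Pile A, S = {1, 4, 5, 7, 8}:
G(0) = 0
G(1) = mex{0} = 1
G(2) = mex{1} = 0
G(3) = mex{0} = 1
G(4) = mex{1,0} = 2
G(5) = mex{2,1,0} = 3
G(6) = mex{3,0,1} = 2
G(7) = mex{2,1,0,0} = 3
G_A(7) = 3.
Pile B, S = {4, 5, 6, 8, 9}:
n : 0 1 2 3 4 5 6 7
G : 0 0 0 0 1 1 1 1
G_B(7) = 1.
Combined Grundy value = 3 ⊕ 1 = 2.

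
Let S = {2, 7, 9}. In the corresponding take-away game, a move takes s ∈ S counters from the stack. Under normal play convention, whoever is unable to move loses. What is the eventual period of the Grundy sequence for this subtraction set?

15

n :  0  1  2  3  4  5  6  7  8  9 10 11 12 13 14 15 16 17 18 19 20 21 22 23 24 25 26 27 28 29 30 31
G :  0  0  1  1  0  0  1  1  2  2  3  3  2  2  3  0  0  1  1  0  0  1  1  2  2  3  3  2  2  3  0  0
G(n+15) = G(n) holds for n = 0,…,8 (a full window of length max(S) = 9), so the sequence is purely periodic with period 15.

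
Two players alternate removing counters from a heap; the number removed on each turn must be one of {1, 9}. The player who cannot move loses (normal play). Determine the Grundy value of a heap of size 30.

G(0) = 0
G(1) = mex{0} = 1
G(2) = mex{1} = 0
G(3) = mex{0} = 1
G(4) = mex{1} = 0
G(5) = mex{0} = 1
G(6) = mex{1} = 0
G(7) = mex{0} = 1
G(8) = mex{1} = 0
G(9) = mex{0,0} = 1
G(10) = mex{1,1} = 0
G(11) = mex{0,0} = 1
G(12) = mex{1,1} = 0
G(13) = mex{0,0} = 1
G(14) = mex{1,1} = 0
G(15) = mex{0,0} = 1
G(16) = mex{1,1} = 0
G(17) = mex{0,0} = 1
G(18) = mex{1,1} = 0
G(19) = mex{0,0} = 1
G(20) = mex{1,1} = 0
G(21) = mex{0,0} = 1
G(22) = mex{1,1} = 0
G(23) = mex{0,0} = 1
G(24) = mex{1,1} = 0
G(25) = mex{0,0} = 1
G(26) = mex{1,1} = 0
G(27) = mex{0,0} = 1
G(28) = mex{1,1} = 0
G(29) = mex{0,0} = 1
G(30) = mex{1,1} = 0

0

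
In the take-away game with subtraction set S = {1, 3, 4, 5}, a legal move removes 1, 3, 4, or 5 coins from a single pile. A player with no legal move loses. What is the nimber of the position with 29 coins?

3

G(0) = 0
G(1) = mex{0} = 1
G(2) = mex{1} = 0
G(3) = mex{0,0} = 1
G(4) = mex{1,1,0} = 2
G(5) = mex{2,0,1,0} = 3
G(6) = mex{3,1,0,1} = 2
G(7) = mex{2,2,1,0} = 3
G(8) = mex{3,3,2,1} = 0
G(9) = mex{0,2,3,2} = 1
G(10) = mex{1,3,2,3} = 0
G(11) = mex{0,0,3,2} = 1
G(12) = mex{1,1,0,3} = 2
G(13) = mex{2,0,1,0} = 3
G(14) = mex{3,1,0,1} = 2
G(15) = mex{2,2,1,0} = 3
G(16) = mex{3,3,2,1} = 0
G(17) = mex{0,2,3,2} = 1
G(18) = mex{1,3,2,3} = 0
G(19) = mex{0,0,3,2} = 1
G(20) = mex{1,1,0,3} = 2
G(21) = mex{2,0,1,0} = 3
G(22) = mex{3,1,0,1} = 2
G(23) = mex{2,2,1,0} = 3
G(24) = mex{3,3,2,1} = 0
G(25) = mex{0,2,3,2} = 1
G(26) = mex{1,3,2,3} = 0
G(27) = mex{0,0,3,2} = 1
G(28) = mex{1,1,0,3} = 2
G(29) = mex{2,0,1,0} = 3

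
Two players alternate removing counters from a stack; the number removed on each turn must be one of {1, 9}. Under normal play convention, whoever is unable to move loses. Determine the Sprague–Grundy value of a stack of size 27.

G(0) = 0
G(1) = mex{0} = 1
G(2) = mex{1} = 0
G(3) = mex{0} = 1
G(4) = mex{1} = 0
G(5) = mex{0} = 1
G(6) = mex{1} = 0
G(7) = mex{0} = 1
G(8) = mex{1} = 0
G(9) = mex{0,0} = 1
G(10) = mex{1,1} = 0
G(11) = mex{0,0} = 1
G(12) = mex{1,1} = 0
G(13) = mex{0,0} = 1
G(14) = mex{1,1} = 0
G(15) = mex{0,0} = 1
G(16) = mex{1,1} = 0
G(17) = mex{0,0} = 1
G(18) = mex{1,1} = 0
G(19) = mex{0,0} = 1
G(20) = mex{1,1} = 0
G(21) = mex{0,0} = 1
G(22) = mex{1,1} = 0
G(23) = mex{0,0} = 1
G(24) = mex{1,1} = 0
G(25) = mex{0,0} = 1
G(26) = mex{1,1} = 0
G(27) = mex{0,0} = 1

1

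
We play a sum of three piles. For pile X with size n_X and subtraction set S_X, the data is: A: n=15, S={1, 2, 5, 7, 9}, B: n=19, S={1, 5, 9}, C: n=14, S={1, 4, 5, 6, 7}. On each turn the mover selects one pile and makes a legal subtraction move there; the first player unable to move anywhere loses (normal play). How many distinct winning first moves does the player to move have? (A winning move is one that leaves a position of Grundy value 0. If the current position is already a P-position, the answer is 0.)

1

Pile A, S = {1, 2, 5, 7, 9}:
G(0) = 0
G(1) = mex{0} = 1
G(2) = mex{1,0} = 2
G(3) = mex{2,1} = 0
G(4) = mex{0,2} = 1
G(5) = mex{1,0,0} = 2
G(6) = mex{2,1,1} = 0
G(7) = mex{0,2,2,0} = 1
G(8) = mex{1,0,0,1} = 2
G(9) = mex{2,1,1,2,0} = 3
G(10) = mex{3,2,2,0,1} = 4
G(11) = mex{4,3,0,1,2} = 5
G(12) = mex{5,4,1,2,0} = 3
G(13) = mex{3,5,2,0,1} = 4
G(14) = mex{4,3,3,1,2} = 0
G(15) = mex{0,4,4,2,0} = 1
G_A(15) = 1.
Pile B, S = {1, 5, 9}:
n :  0  1  2  3  4  5  6  7  8  9 10 11 12 13 14 15 16 17 18 19
G :  0  1  0  1  0  1  0  1  0  1  0  1  0  1  0  1  0  1  0  1
G_B(19) = 1.
Pile C, S = {1, 4, 5, 6, 7}:
G(0) = 0
G(1) = mex{0} = 1
G(2) = mex{1} = 0
G(3) = mex{0} = 1
G(4) = mex{1,0} = 2
G(5) = mex{2,1,0} = 3
G(6) = mex{3,0,1,0} = 2
G(7) = mex{2,1,0,1,0} = 3
G(8) = mex{3,2,1,0,1} = 4
G(9) = mex{4,3,2,1,0} = 5
G(10) = mex{5,2,3,2,1} = 0
G(11) = mex{0,3,2,3,2} = 1
G(12) = mex{1,4,3,2,3} = 0
G(13) = mex{0,5,4,3,2} = 1
G(14) = mex{1,0,5,4,3} = 2
G_C(14) = 2.
Combined Grundy value = 1 ⊕ 1 ⊕ 2 = 2.
A winning move leaves total XOR = 0, i.e. changes one component's Grundy value g to g ⊕ X where X is the current total.
Pile A: need g' = 1⊕2 = 3. Options: 15−1→G=0, 15−2→G=4, 15−5→G=4, 15−7→G=2, 15−9→G=0. Hits: 0.
Pile B: need g' = 1⊕2 = 3. Options: 19−1→G=0, 19−5→G=0, 19−9→G=0. Hits: 0.
Pile C: need g' = 2⊕2 = 0. Options: 14−1→G=1, 14−4→G=0, 14−5→G=5, 14−6→G=4, 14−7→G=3. Hits: 1.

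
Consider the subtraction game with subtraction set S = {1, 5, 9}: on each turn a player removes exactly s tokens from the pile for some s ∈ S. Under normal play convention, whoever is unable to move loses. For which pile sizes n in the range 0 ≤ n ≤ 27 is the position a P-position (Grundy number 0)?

0, 2, 4, 6, 8, 10, 12, 14, 16, 18, 20, 22, 24, 26

n :  0  1  2  3  4  5  6  7  8  9 10 11 12 13 14 15 16 17 18 19 20 21 22 23 24 25 26 27
G :  0  1  0  1  0  1  0  1  0  1  0  1  0  1  0  1  0  1  0  1  0  1  0  1  0  1  0  1
P-positions are exactly the n with G(n) = 0.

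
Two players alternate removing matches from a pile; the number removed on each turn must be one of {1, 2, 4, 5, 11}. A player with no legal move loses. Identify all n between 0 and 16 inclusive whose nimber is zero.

G(0) = 0
G(1) = mex{0} = 1
G(2) = mex{1,0} = 2
G(3) = mex{2,1} = 0
G(4) = mex{0,2,0} = 1
G(5) = mex{1,0,1,0} = 2
G(6) = mex{2,1,2,1} = 0
G(7) = mex{0,2,0,2} = 1
G(8) = mex{1,0,1,0} = 2
G(9) = mex{2,1,2,1} = 0
G(10) = mex{0,2,0,2} = 1
G(11) = mex{1,0,1,0,0} = 2
G(12) = mex{2,1,2,1,1} = 0
G(13) = mex{0,2,0,2,2} = 1
G(14) = mex{1,0,1,0,0} = 2
G(15) = mex{2,1,2,1,1} = 0
G(16) = mex{0,2,0,2,2} = 1
P-positions are exactly the n with G(n) = 0.

0, 3, 6, 9, 12, 15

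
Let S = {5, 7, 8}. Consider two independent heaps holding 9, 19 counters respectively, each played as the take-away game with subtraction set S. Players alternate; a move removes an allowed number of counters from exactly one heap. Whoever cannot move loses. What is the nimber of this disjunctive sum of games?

All heaps use S = {5, 7, 8}:
G(0) = 0
G(1) = mex{} = 0
G(2) = mex{} = 0
G(3) = mex{} = 0
G(4) = mex{} = 0
G(5) = mex{0} = 1
G(6) = mex{0} = 1
G(7) = mex{0,0} = 1
G(8) = mex{0,0,0} = 1
G(9) = mex{0,0,0} = 1
G(10) = mex{1,0,0} = 2
G(11) = mex{1,0,0} = 2
G(12) = mex{1,1,0} = 2
G(13) = mex{1,1,1} = 0
G(14) = mex{1,1,1} = 0
G(15) = mex{2,1,1} = 0
G(16) = mex{2,1,1} = 0
G(17) = mex{2,2,1} = 0
G(18) = mex{0,2,2} = 1
G(19) = mex{0,2,2} = 1
Heap A: G(9) = 1.
Heap B: G(19) = 1.
Combined Grundy value = 1 ⊕ 1 = 0.

0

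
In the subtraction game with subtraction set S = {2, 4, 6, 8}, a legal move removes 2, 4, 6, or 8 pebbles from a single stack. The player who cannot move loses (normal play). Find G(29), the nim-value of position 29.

n :  0  1  2  3  4  5  6  7  8  9 10 11 12 13 14 15 16 17 18 19 20 21 22 23 24 25 26 27 28 29
G :  0  0  1  1  2  2  3  3  4  4  0  0  1  1  2  2  3  3  4  4  0  0  1  1  2  2  3  3  4  4

4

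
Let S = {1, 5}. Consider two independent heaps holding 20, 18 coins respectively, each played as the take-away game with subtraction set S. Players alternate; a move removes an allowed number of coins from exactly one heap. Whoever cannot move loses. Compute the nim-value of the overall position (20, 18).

All heaps use S = {1, 5}:
n :  0  1  2  3  4  5  6  7  8  9 10 11 12 13 14 15 16 17 18 19 20
G :  0  1  0  1  0  1  0  1  0  1  0  1  0  1  0  1  0  1  0  1  0
Heap A: G(20) = 0.
Heap B: G(18) = 0.
Combined Grundy value = 0 ⊕ 0 = 0.

0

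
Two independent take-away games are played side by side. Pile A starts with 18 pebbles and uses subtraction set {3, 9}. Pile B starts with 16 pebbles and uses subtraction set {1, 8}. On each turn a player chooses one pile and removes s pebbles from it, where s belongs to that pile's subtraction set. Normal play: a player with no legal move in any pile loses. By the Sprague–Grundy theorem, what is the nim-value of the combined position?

1

Pile A, S = {3, 9}:
n :  0  1  2  3  4  5  6  7  8  9 10 11 12 13 14 15 16 17 18
G :  0  0  0  1  1  1  0  0  0  1  1  1  0  0  0  1  1  1  0
G_A(18) = 0.
Pile B, S = {1, 8}:
n :  0  1  2  3  4  5  6  7  8  9 10 11 12 13 14 15 16
G :  0  1  0  1  0  1  0  1  2  0  1  0  1  0  1  0  1
G_B(16) = 1.
Combined Grundy value = 0 ⊕ 1 = 1.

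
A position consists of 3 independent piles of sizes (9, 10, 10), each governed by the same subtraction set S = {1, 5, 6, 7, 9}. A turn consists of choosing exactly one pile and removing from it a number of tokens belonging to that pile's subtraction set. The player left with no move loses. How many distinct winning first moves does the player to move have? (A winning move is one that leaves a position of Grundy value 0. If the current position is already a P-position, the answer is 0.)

All piles use S = {1, 5, 6, 7, 9}:
G(0) = 0
G(1) = mex{0} = 1
G(2) = mex{1} = 0
G(3) = mex{0} = 1
G(4) = mex{1} = 0
G(5) = mex{0,0} = 1
G(6) = mex{1,1,0} = 2
G(7) = mex{2,0,1,0} = 3
G(8) = mex{3,1,0,1} = 2
G(9) = mex{2,0,1,0,0} = 3
G(10) = mex{3,1,0,1,1} = 2
Pile A: G(9) = 3.
Pile B: G(10) = 2.
Pile C: G(10) = 2.
Combined Grundy value = 3 ⊕ 2 ⊕ 2 = 3.
A winning move leaves total XOR = 0, i.e. changes one component's Grundy value g to g ⊕ X where X is the current total.
Pile A: need g' = 3⊕3 = 0. Options: 9−1→G=2, 9−5→G=0, 9−6→G=1, 9−7→G=0, 9−9→G=0. Hits: 3.
Pile B: need g' = 2⊕3 = 1. Options: 10−1→G=3, 10−5→G=1, 10−6→G=0, 10−7→G=1, 10−9→G=1. Hits: 3.
Pile C: need g' = 2⊕3 = 1. Options: 10−1→G=3, 10−5→G=1, 10−6→G=0, 10−7→G=1, 10−9→G=1. Hits: 3.

9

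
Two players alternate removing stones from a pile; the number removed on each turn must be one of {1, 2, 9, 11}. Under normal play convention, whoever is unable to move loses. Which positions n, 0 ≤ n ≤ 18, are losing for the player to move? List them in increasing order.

n :  0  1  2  3  4  5  6  7  8  9 10 11 12 13 14 15 16 17 18
G :  0  1  2  0  1  2  0  1  2  3  0  1  2  0  1  2  0  1  2
P-positions are exactly the n with G(n) = 0.

0, 3, 6, 10, 13, 16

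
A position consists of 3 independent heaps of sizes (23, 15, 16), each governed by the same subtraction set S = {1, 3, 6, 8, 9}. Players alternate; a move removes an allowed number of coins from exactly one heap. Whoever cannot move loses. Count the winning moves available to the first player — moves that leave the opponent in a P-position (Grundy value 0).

6

All heaps use S = {1, 3, 6, 8, 9}:
n :  0  1  2  3  4  5  6  7  8  9 10 11 12 13 14 15 16 17 18 19 20 21 22 23
G :  0  1  0  1  0  1  2  3  2  3  2  3  4  5  0  1  0  1  0  1  2  3  2  3
Heap A: G(23) = 3.
Heap B: G(15) = 1.
Heap C: G(16) = 0.
Combined Grundy value = 3 ⊕ 1 ⊕ 0 = 2.
A winning move leaves total XOR = 0, i.e. changes one component's Grundy value g to g ⊕ X where X is the current total.
Heap A: need g' = 3⊕2 = 1. Options: 23−1→G=2, 23−3→G=2, 23−6→G=1, 23−8→G=1, 23−9→G=0. Hits: 2.
Heap B: need g' = 1⊕2 = 3. Options: 15−1→G=0, 15−3→G=4, 15−6→G=3, 15−8→G=3, 15−9→G=2. Hits: 2.
Heap C: need g' = 0⊕2 = 2. Options: 16−1→G=1, 16−3→G=5, 16−6→G=2, 16−8→G=2, 16−9→G=3. Hits: 2.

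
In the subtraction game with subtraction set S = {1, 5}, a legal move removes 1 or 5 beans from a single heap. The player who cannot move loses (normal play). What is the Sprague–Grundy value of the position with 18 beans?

0

G(0) = 0
G(1) = mex{0} = 1
G(2) = mex{1} = 0
G(3) = mex{0} = 1
G(4) = mex{1} = 0
G(5) = mex{0,0} = 1
G(6) = mex{1,1} = 0
G(7) = mex{0,0} = 1
G(8) = mex{1,1} = 0
G(9) = mex{0,0} = 1
G(10) = mex{1,1} = 0
G(11) = mex{0,0} = 1
G(12) = mex{1,1} = 0
G(13) = mex{0,0} = 1
G(14) = mex{1,1} = 0
G(15) = mex{0,0} = 1
G(16) = mex{1,1} = 0
G(17) = mex{0,0} = 1
G(18) = mex{1,1} = 0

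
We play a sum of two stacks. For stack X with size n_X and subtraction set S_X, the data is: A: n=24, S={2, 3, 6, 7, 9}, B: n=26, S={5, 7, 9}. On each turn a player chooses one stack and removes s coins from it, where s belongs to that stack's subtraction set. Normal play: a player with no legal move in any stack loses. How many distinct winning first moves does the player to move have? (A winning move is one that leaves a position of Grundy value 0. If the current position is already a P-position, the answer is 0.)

Stack A, S = {2, 3, 6, 7, 9}:
G(0) = 0
G(1) = mex{} = 0
G(2) = mex{0} = 1
G(3) = mex{0,0} = 1
G(4) = mex{1,0} = 2
G(5) = mex{1,1} = 0
G(6) = mex{2,1,0} = 3
G(7) = mex{0,2,0,0} = 1
G(8) = mex{3,0,1,0} = 2
G(9) = mex{1,3,1,1,0} = 2
G(10) = mex{2,1,2,1,0} = 3
G(11) = mex{2,2,0,2,1} = 3
G(12) = mex{3,2,3,0,1} = 4
G(13) = mex{3,3,1,3,2} = 0
G(14) = mex{4,3,2,1,0} = 5
G(15) = mex{0,4,2,2,3} = 1
G(16) = mex{5,0,3,2,1} = 4
G(17) = mex{1,5,3,3,2} = 0
G(18) = mex{4,1,4,3,2} = 0
G(19) = mex{0,4,0,4,3} = 1
G(20) = mex{0,0,5,0,3} = 1
G(21) = mex{1,0,1,5,4} = 2
G(22) = mex{1,1,4,1,0} = 2
G(23) = mex{2,1,0,4,5} = 3
G(24) = mex{2,2,0,0,1} = 3
G_A(24) = 3.
Stack B, S = {5, 7, 9}:
G(0) = 0
G(1) = mex{} = 0
G(2) = mex{} = 0
G(3) = mex{} = 0
G(4) = mex{} = 0
G(5) = mex{0} = 1
G(6) = mex{0} = 1
G(7) = mex{0,0} = 1
G(8) = mex{0,0} = 1
G(9) = mex{0,0,0} = 1
G(10) = mex{1,0,0} = 2
G(11) = mex{1,0,0} = 2
G(12) = mex{1,1,0} = 2
G(13) = mex{1,1,0} = 2
G(14) = mex{1,1,1} = 0
G(15) = mex{2,1,1} = 0
G(16) = mex{2,1,1} = 0
G(17) = mex{2,2,1} = 0
G(18) = mex{2,2,1} = 0
G(19) = mex{0,2,2} = 1
G(20) = mex{0,2,2} = 1
G(21) = mex{0,0,2} = 1
G(22) = mex{0,0,2} = 1
G(23) = mex{0,0,0} = 1
G(24) = mex{1,0,0} = 2
G(25) = mex{1,0,0} = 2
G(26) = mex{1,1,0} = 2
G_B(26) = 2.
Combined Grundy value = 3 ⊕ 2 = 1.
A winning move leaves total XOR = 0, i.e. changes one component's Grundy value g to g ⊕ X where X is the current total.
Stack A: need g' = 3⊕1 = 2. Options: 24−2→G=2, 24−3→G=2, 24−6→G=0, 24−7→G=0, 24−9→G=1. Hits: 2.
Stack B: need g' = 2⊕1 = 3. Options: 26−5→G=1, 26−7→G=1, 26−9→G=0. Hits: 0.

2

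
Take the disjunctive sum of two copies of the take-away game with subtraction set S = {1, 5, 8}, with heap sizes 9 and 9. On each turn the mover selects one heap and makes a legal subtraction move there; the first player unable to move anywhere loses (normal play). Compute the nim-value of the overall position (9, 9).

All heaps use S = {1, 5, 8}:
G(0) = 0
G(1) = mex{0} = 1
G(2) = mex{1} = 0
G(3) = mex{0} = 1
G(4) = mex{1} = 0
G(5) = mex{0,0} = 1
G(6) = mex{1,1} = 0
G(7) = mex{0,0} = 1
G(8) = mex{1,1,0} = 2
G(9) = mex{2,0,1} = 3
Heap A: G(9) = 3.
Heap B: G(9) = 3.
Combined Grundy value = 3 ⊕ 3 = 0.

0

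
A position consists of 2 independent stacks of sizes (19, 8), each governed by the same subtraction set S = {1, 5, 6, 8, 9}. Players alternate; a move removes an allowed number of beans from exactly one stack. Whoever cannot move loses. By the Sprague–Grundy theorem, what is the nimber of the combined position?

3

All stacks use S = {1, 5, 6, 8, 9}:
n :  0  1  2  3  4  5  6  7  8  9 10 11 12 13 14 15 16 17 18 19
G :  0  1  0  1  0  1  2  3  2  3  2  3  4  5  0  1  0  1  0  1
Stack A: G(19) = 1.
Stack B: G(8) = 2.
Combined Grundy value = 1 ⊕ 2 = 3.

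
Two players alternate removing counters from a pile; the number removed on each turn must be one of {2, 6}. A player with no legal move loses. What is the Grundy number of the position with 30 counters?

1

n :  0  1  2  3  4  5  6  7  8  9 10 11 12 13 14 15 16 17 18 19 20 21 22 23 24 25 26 27 28 29 30
G :  0  0  1  1  0  0  1  1  0  0  1  1  0  0  1  1  0  0  1  1  0  0  1  1  0  0  1  1  0  0  1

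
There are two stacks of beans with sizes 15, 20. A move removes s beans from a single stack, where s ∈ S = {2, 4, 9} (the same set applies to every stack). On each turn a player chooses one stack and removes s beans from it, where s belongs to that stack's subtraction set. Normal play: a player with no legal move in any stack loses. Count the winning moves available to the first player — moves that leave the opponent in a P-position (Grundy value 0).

0

All stacks use S = {2, 4, 9}:
G(0) = 0
G(1) = mex{} = 0
G(2) = mex{0} = 1
G(3) = mex{0} = 1
G(4) = mex{1,0} = 2
G(5) = mex{1,0} = 2
G(6) = mex{2,1} = 0
G(7) = mex{2,1} = 0
G(8) = mex{0,2} = 1
G(9) = mex{0,2,0} = 1
G(10) = mex{1,0,0} = 2
G(11) = mex{1,0,1} = 2
G(12) = mex{2,1,1} = 0
G(13) = mex{2,1,2} = 0
G(14) = mex{0,2,2} = 1
G(15) = mex{0,2,0} = 1
G(16) = mex{1,0,0} = 2
G(17) = mex{1,0,1} = 2
G(18) = mex{2,1,1} = 0
G(19) = mex{2,1,2} = 0
G(20) = mex{0,2,2} = 1
Stack A: G(15) = 1.
Stack B: G(20) = 1.
Combined Grundy value = 1 ⊕ 1 = 0.
A winning move leaves total XOR = 0, i.e. changes one component's Grundy value g to g ⊕ X where X is the current total.
Stack A: target g' = 1⊕0 = 1, but every legal move changes the Grundy value (mex property), so 0 moves.
Stack B: target g' = 1⊕0 = 1, but every legal move changes the Grundy value (mex property), so 0 moves.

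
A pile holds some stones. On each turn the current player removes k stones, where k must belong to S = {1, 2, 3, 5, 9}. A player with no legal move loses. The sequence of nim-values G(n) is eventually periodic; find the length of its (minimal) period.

4

G(0) = 0
G(1) = mex{0} = 1
G(2) = mex{1,0} = 2
G(3) = mex{2,1,0} = 3
G(4) = mex{3,2,1} = 0
G(5) = mex{0,3,2,0} = 1
G(6) = mex{1,0,3,1} = 2
G(7) = mex{2,1,0,2} = 3
G(8) = mex{3,2,1,3} = 0
G(9) = mex{0,3,2,0,0} = 1
G(10) = mex{1,0,3,1,1} = 2
G(11) = mex{2,1,0,2,2} = 3
G(12) = mex{3,2,1,3,3} = 0
G(13) = mex{0,3,2,0,0} = 1
G(14) = mex{1,0,3,1,1} = 2
G(n+4) = G(n) holds for n = 0,…,8 (a full window of length max(S) = 9), so the sequence is purely periodic with period 4.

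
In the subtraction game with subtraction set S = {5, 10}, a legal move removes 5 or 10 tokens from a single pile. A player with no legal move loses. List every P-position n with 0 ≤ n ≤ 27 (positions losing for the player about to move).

G(0) = 0
G(1) = mex{} = 0
G(2) = mex{} = 0
G(3) = mex{} = 0
G(4) = mex{} = 0
G(5) = mex{0} = 1
G(6) = mex{0} = 1
G(7) = mex{0} = 1
G(8) = mex{0} = 1
G(9) = mex{0} = 1
G(10) = mex{1,0} = 2
G(11) = mex{1,0} = 2
G(12) = mex{1,0} = 2
G(13) = mex{1,0} = 2
G(14) = mex{1,0} = 2
G(15) = mex{2,1} = 0
G(16) = mex{2,1} = 0
G(17) = mex{2,1} = 0
G(18) = mex{2,1} = 0
G(19) = mex{2,1} = 0
G(20) = mex{0,2} = 1
G(21) = mex{0,2} = 1
G(22) = mex{0,2} = 1
G(23) = mex{0,2} = 1
G(24) = mex{0,2} = 1
G(25) = mex{1,0} = 2
G(26) = mex{1,0} = 2
G(27) = mex{1,0} = 2
P-positions are exactly the n with G(n) = 0.

0, 1, 2, 3, 4, 15, 16, 17, 18, 19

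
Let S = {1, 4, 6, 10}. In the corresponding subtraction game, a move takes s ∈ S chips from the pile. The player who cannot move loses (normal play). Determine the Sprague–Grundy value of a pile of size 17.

1

n :  0  1  2  3  4  5  6  7  8  9 10 11 12 13 14 15 16 17
G :  0  1  0  1  2  0  1  0  1  2  3  2  3  4  0  1  0  1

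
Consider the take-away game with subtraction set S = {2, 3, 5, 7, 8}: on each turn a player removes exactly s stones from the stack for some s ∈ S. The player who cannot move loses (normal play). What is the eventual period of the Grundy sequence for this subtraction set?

10

G(0) = 0
G(1) = mex{} = 0
G(2) = mex{0} = 1
G(3) = mex{0,0} = 1
G(4) = mex{1,0} = 2
G(5) = mex{1,1,0} = 2
G(6) = mex{2,1,0} = 3
G(7) = mex{2,2,1,0} = 3
G(8) = mex{3,2,1,0,0} = 4
G(9) = mex{3,3,2,1,0} = 4
G(10) = mex{4,3,2,1,1} = 0
G(11) = mex{4,4,3,2,1} = 0
G(12) = mex{0,4,3,2,2} = 1
G(13) = mex{0,0,4,3,2} = 1
G(14) = mex{1,0,4,3,3} = 2
G(15) = mex{1,1,0,4,3} = 2
G(16) = mex{2,1,0,4,4} = 3
G(17) = mex{2,2,1,0,4} = 3
G(18) = mex{3,2,1,0,0} = 4
G(19) = mex{3,3,2,1,0} = 4
G(20) = mex{4,3,2,1,1} = 0
G(21) = mex{4,4,3,2,1} = 0
G(n+10) = G(n) holds for n = 0,…,7 (a full window of length max(S) = 8), so the sequence is purely periodic with period 10.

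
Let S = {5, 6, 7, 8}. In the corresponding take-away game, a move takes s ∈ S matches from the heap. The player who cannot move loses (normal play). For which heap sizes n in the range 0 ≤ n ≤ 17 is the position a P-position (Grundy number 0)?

0, 1, 2, 3, 4, 13, 14, 15, 16, 17

n :  0  1  2  3  4  5  6  7  8  9 10 11 12 13 14 15 16 17
G :  0  0  0  0  0  1  1  1  1  1  2  2  2  0  0  0  0  0
P-positions are exactly the n with G(n) = 0.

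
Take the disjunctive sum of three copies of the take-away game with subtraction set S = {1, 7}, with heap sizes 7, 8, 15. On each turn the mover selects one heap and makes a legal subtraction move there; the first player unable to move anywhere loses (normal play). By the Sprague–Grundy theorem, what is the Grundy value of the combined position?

All heaps use S = {1, 7}:
G(0) = 0
G(1) = mex{0} = 1
G(2) = mex{1} = 0
G(3) = mex{0} = 1
G(4) = mex{1} = 0
G(5) = mex{0} = 1
G(6) = mex{1} = 0
G(7) = mex{0,0} = 1
G(8) = mex{1,1} = 0
G(9) = mex{0,0} = 1
G(10) = mex{1,1} = 0
G(11) = mex{0,0} = 1
G(12) = mex{1,1} = 0
G(13) = mex{0,0} = 1
G(14) = mex{1,1} = 0
G(15) = mex{0,0} = 1
Heap A: G(7) = 1.
Heap B: G(8) = 0.
Heap C: G(15) = 1.
Combined Grundy value = 1 ⊕ 0 ⊕ 1 = 0.

0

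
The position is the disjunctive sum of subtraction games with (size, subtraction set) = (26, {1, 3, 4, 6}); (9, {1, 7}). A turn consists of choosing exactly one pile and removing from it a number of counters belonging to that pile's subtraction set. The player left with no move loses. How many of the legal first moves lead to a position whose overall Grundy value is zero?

1

Pile A, S = {1, 3, 4, 6}:
n :  0  1  2  3  4  5  6  7  8  9 10 11 12 13 14 15 16 17 18 19 20 21 22 23 24 25 26
G :  0  1  0  1  2  3  2  0  1  0  1  2  3  2  0  1  0  1  2  3  2  0  1  0  1  2  3
G_A(26) = 3.
Pile B, S = {1, 7}:
G(0) = 0
G(1) = mex{0} = 1
G(2) = mex{1} = 0
G(3) = mex{0} = 1
G(4) = mex{1} = 0
G(5) = mex{0} = 1
G(6) = mex{1} = 0
G(7) = mex{0,0} = 1
G(8) = mex{1,1} = 0
G(9) = mex{0,0} = 1
G_B(9) = 1.
Combined Grundy value = 3 ⊕ 1 = 2.
A winning move leaves total XOR = 0, i.e. changes one component's Grundy value g to g ⊕ X where X is the current total.
Pile A: need g' = 3⊕2 = 1. Options: 26−1→G=2, 26−3→G=0, 26−4→G=1, 26−6→G=2. Hits: 1.
Pile B: need g' = 1⊕2 = 3. Options: 9−1→G=0, 9−7→G=0. Hits: 0.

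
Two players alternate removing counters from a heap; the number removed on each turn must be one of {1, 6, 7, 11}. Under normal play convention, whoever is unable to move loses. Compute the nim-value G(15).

1

n :  0  1  2  3  4  5  6  7  8  9 10 11 12 13 14 15
G :  0  1  0  1  0  1  2  3  2  3  2  3  0  1  0  1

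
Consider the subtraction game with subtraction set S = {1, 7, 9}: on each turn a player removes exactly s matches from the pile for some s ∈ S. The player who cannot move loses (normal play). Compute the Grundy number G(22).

0

n :  0  1  2  3  4  5  6  7  8  9 10 11 12 13 14 15 16 17 18 19 20 21 22
G :  0  1  0  1  0  1  0  1  0  1  0  1  0  1  0  1  0  1  0  1  0  1  0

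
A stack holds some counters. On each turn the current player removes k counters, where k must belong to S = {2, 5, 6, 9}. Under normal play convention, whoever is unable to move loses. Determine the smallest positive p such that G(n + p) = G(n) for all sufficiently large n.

n :  0  1  2  3  4  5  6  7  8  9 10 11 12 13 14 15 16 17 18 19 20 21 22 23
G :  0  0  1  1  0  2  1  3  0  2  1  0  0  1  1  0  2  1  3  0  2  1  0  0
G(n+11) = G(n) holds for n = 0,…,8 (a full window of length max(S) = 9), so the sequence is purely periodic with period 11.

11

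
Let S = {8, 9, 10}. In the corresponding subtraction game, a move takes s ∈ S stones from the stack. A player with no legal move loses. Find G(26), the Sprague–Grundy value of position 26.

G(0) = 0
G(1) = mex{} = 0
G(2) = mex{} = 0
G(3) = mex{} = 0
G(4) = mex{} = 0
G(5) = mex{} = 0
G(6) = mex{} = 0
G(7) = mex{} = 0
G(8) = mex{0} = 1
G(9) = mex{0,0} = 1
G(10) = mex{0,0,0} = 1
G(11) = mex{0,0,0} = 1
G(12) = mex{0,0,0} = 1
G(13) = mex{0,0,0} = 1
G(14) = mex{0,0,0} = 1
G(15) = mex{0,0,0} = 1
G(16) = mex{1,0,0} = 2
G(17) = mex{1,1,0} = 2
G(18) = mex{1,1,1} = 0
G(19) = mex{1,1,1} = 0
G(20) = mex{1,1,1} = 0
G(21) = mex{1,1,1} = 0
G(22) = mex{1,1,1} = 0
G(23) = mex{1,1,1} = 0
G(24) = mex{2,1,1} = 0
G(25) = mex{2,2,1} = 0
G(26) = mex{0,2,2} = 1

1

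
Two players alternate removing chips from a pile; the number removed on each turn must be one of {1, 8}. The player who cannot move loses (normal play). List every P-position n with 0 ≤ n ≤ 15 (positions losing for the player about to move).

n :  0  1  2  3  4  5  6  7  8  9 10 11 12 13 14 15
G :  0  1  0  1  0  1  0  1  2  0  1  0  1  0  1  0
P-positions are exactly the n with G(n) = 0.

0, 2, 4, 6, 9, 11, 13, 15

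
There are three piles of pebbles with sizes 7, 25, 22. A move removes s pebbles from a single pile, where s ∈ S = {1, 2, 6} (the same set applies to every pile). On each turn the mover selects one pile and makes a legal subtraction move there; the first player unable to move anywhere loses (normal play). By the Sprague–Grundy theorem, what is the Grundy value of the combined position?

All piles use S = {1, 2, 6}:
G(0) = 0
G(1) = mex{0} = 1
G(2) = mex{1,0} = 2
G(3) = mex{2,1} = 0
G(4) = mex{0,2} = 1
G(5) = mex{1,0} = 2
G(6) = mex{2,1,0} = 3
G(7) = mex{3,2,1} = 0
G(8) = mex{0,3,2} = 1
G(9) = mex{1,0,0} = 2
G(10) = mex{2,1,1} = 0
G(11) = mex{0,2,2} = 1
G(12) = mex{1,0,3} = 2
G(13) = mex{2,1,0} = 3
G(14) = mex{3,2,1} = 0
G(15) = mex{0,3,2} = 1
G(16) = mex{1,0,0} = 2
G(17) = mex{2,1,1} = 0
G(18) = mex{0,2,2} = 1
G(19) = mex{1,0,3} = 2
G(20) = mex{2,1,0} = 3
G(21) = mex{3,2,1} = 0
G(22) = mex{0,3,2} = 1
G(23) = mex{1,0,0} = 2
G(24) = mex{2,1,1} = 0
G(25) = mex{0,2,2} = 1
Pile A: G(7) = 0.
Pile B: G(25) = 1.
Pile C: G(22) = 1.
Combined Grundy value = 0 ⊕ 1 ⊕ 1 = 0.

0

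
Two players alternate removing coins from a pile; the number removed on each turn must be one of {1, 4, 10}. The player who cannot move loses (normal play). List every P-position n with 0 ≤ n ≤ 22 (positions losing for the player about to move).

0, 2, 5, 7, 13, 16, 18, 21

G(0) = 0
G(1) = mex{0} = 1
G(2) = mex{1} = 0
G(3) = mex{0} = 1
G(4) = mex{1,0} = 2
G(5) = mex{2,1} = 0
G(6) = mex{0,0} = 1
G(7) = mex{1,1} = 0
G(8) = mex{0,2} = 1
G(9) = mex{1,0} = 2
G(10) = mex{2,1,0} = 3
G(11) = mex{3,0,1} = 2
G(12) = mex{2,1,0} = 3
G(13) = mex{3,2,1} = 0
G(14) = mex{0,3,2} = 1
G(15) = mex{1,2,0} = 3
G(16) = mex{3,3,1} = 0
G(17) = mex{0,0,0} = 1
G(18) = mex{1,1,1} = 0
G(19) = mex{0,3,2} = 1
G(20) = mex{1,0,3} = 2
G(21) = mex{2,1,2} = 0
G(22) = mex{0,0,3} = 1
P-positions are exactly the n with G(n) = 0.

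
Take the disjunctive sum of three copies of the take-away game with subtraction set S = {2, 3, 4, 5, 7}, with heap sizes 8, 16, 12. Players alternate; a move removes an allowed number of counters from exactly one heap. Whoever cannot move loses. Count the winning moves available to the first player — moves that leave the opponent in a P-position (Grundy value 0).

2

All heaps use S = {2, 3, 4, 5, 7}:
n :  0  1  2  3  4  5  6  7  8  9 10 11 12 13 14 15 16
G :  0  0  1  1  2  2  3  3  4  0  0  1  1  2  2  3  3
Heap A: G(8) = 4.
Heap B: G(16) = 3.
Heap C: G(12) = 1.
Combined Grundy value = 4 ⊕ 3 ⊕ 1 = 6.
A winning move leaves total XOR = 0, i.e. changes one component's Grundy value g to g ⊕ X where X is the current total.
Heap A: need g' = 4⊕6 = 2. Options: 8−2→G=3, 8−3→G=2, 8−4→G=2, 8−5→G=1, 8−7→G=0. Hits: 2.
Heap B: need g' = 3⊕6 = 5. Options: 16−2→G=2, 16−3→G=2, 16−4→G=1, 16−5→G=1, 16−7→G=0. Hits: 0.
Heap C: need g' = 1⊕6 = 7. Options: 12−2→G=0, 12−3→G=0, 12−4→G=4, 12−5→G=3, 12−7→G=2. Hits: 0.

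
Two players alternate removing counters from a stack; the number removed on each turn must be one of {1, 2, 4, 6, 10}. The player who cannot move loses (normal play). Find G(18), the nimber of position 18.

2

n :  0  1  2  3  4  5  6  7  8  9 10 11 12 13 14 15 16 17 18
G :  0  1  2  0  1  2  3  4  0  1  2  0  1  2  3  4  0  1  2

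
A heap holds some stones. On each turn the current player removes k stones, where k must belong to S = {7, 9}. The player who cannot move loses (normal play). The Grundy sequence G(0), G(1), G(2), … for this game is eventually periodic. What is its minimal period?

G(0) = 0
G(1) = mex{} = 0
G(2) = mex{} = 0
G(3) = mex{} = 0
G(4) = mex{} = 0
G(5) = mex{} = 0
G(6) = mex{} = 0
G(7) = mex{0} = 1
G(8) = mex{0} = 1
G(9) = mex{0,0} = 1
G(10) = mex{0,0} = 1
G(11) = mex{0,0} = 1
G(12) = mex{0,0} = 1
G(13) = mex{0,0} = 1
G(14) = mex{1,0} = 2
G(15) = mex{1,0} = 2
G(16) = mex{1,1} = 0
G(17) = mex{1,1} = 0
G(18) = mex{1,1} = 0
G(19) = mex{1,1} = 0
G(20) = mex{1,1} = 0
G(21) = mex{2,1} = 0
G(22) = mex{2,1} = 0
G(23) = mex{0,2} = 1
G(24) = mex{0,2} = 1
G(25) = mex{0,0} = 1
G(26) = mex{0,0} = 1
G(27) = mex{0,0} = 1
G(28) = mex{0,0} = 1
G(29) = mex{0,0} = 1
G(30) = mex{1,0} = 2
G(31) = mex{1,0} = 2
G(32) = mex{1,1} = 0
G(33) = mex{1,1} = 0
G(n+16) = G(n) holds for n = 0,…,8 (a full window of length max(S) = 9), so the sequence is purely periodic with period 16.

16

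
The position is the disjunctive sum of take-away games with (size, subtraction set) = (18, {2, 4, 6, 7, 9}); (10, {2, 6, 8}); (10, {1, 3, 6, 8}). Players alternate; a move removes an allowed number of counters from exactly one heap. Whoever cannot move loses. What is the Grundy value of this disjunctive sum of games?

Heap A, S = {2, 4, 6, 7, 9}:
n :  0  1  2  3  4  5  6  7  8  9 10 11 12 13 14 15 16 17 18
G :  0  0  1  1  2  2  3  3  4  4  5  0  0  1  1  2  2  3  3
G_A(18) = 3.
Heap B, S = {2, 6, 8}:
n :  0  1  2  3  4  5  6  7  8  9 10
G :  0  0  1  1  0  0  1  1  2  2  3
G_B(10) = 3.
Heap C, S = {1, 3, 6, 8}:
G(0) = 0
G(1) = mex{0} = 1
G(2) = mex{1} = 0
G(3) = mex{0,0} = 1
G(4) = mex{1,1} = 0
G(5) = mex{0,0} = 1
G(6) = mex{1,1,0} = 2
G(7) = mex{2,0,1} = 3
G(8) = mex{3,1,0,0} = 2
G(9) = mex{2,2,1,1} = 0
G(10) = mex{0,3,0,0} = 1
G_C(10) = 1.
Combined Grundy value = 3 ⊕ 3 ⊕ 1 = 1.

1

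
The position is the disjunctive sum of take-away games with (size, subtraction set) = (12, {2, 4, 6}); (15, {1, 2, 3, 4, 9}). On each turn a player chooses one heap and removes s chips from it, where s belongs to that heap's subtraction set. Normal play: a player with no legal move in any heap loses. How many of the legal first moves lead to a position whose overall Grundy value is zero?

2

Heap A, S = {2, 4, 6}:
n :  0  1  2  3  4  5  6  7  8  9 10 11 12
G :  0  0  1  1  2  2  3  3  0  0  1  1  2
G_A(12) = 2.
Heap B, S = {1, 2, 3, 4, 9}:
n :  0  1  2  3  4  5  6  7  8  9 10 11 12 13 14 15
G :  0  1  2  3  4  0  1  2  3  4  0  1  2  3  4  0
G_B(15) = 0.
Combined Grundy value = 2 ⊕ 0 = 2.
A winning move leaves total XOR = 0, i.e. changes one component's Grundy value g to g ⊕ X where X is the current total.
Heap A: need g' = 2⊕2 = 0. Options: 12−2→G=1, 12−4→G=0, 12−6→G=3. Hits: 1.
Heap B: need g' = 0⊕2 = 2. Options: 15−1→G=4, 15−2→G=3, 15−3→G=2, 15−4→G=1, 15−9→G=1. Hits: 1.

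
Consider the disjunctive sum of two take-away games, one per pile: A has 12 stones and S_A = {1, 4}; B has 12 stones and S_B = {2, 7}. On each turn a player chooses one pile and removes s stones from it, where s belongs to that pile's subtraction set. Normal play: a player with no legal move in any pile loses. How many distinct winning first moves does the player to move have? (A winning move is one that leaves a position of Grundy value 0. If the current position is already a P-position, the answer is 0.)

4

Pile A, S = {1, 4}:
n :  0  1  2  3  4  5  6  7  8  9 10 11 12
G :  0  1  0  1  2  0  1  0  1  2  0  1  0
G_A(12) = 0.
Pile B, S = {2, 7}:
n :  0  1  2  3  4  5  6  7  8  9 10 11 12
G :  0  0  1  1  0  0  1  1  2  0  0  1  1
G_B(12) = 1.
Combined Grundy value = 0 ⊕ 1 = 1.
A winning move leaves total XOR = 0, i.e. changes one component's Grundy value g to g ⊕ X where X is the current total.
Pile A: need g' = 0⊕1 = 1. Options: 12−1→G=1, 12−4→G=1. Hits: 2.
Pile B: need g' = 1⊕1 = 0. Options: 12−2→G=0, 12−7→G=0. Hits: 2.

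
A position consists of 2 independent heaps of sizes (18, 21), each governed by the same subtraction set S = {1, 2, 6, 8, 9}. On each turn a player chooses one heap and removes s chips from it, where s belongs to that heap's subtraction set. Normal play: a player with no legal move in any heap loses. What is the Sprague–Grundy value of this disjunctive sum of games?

All heaps use S = {1, 2, 6, 8, 9}:
G(0) = 0
G(1) = mex{0} = 1
G(2) = mex{1,0} = 2
G(3) = mex{2,1} = 0
G(4) = mex{0,2} = 1
G(5) = mex{1,0} = 2
G(6) = mex{2,1,0} = 3
G(7) = mex{3,2,1} = 0
G(8) = mex{0,3,2,0} = 1
G(9) = mex{1,0,0,1,0} = 2
G(10) = mex{2,1,1,2,1} = 0
G(11) = mex{0,2,2,0,2} = 1
G(12) = mex{1,0,3,1,0} = 2
G(13) = mex{2,1,0,2,1} = 3
G(14) = mex{3,2,1,3,2} = 0
G(15) = mex{0,3,2,0,3} = 1
G(16) = mex{1,0,0,1,0} = 2
G(17) = mex{2,1,1,2,1} = 0
G(18) = mex{0,2,2,0,2} = 1
G(19) = mex{1,0,3,1,0} = 2
G(20) = mex{2,1,0,2,1} = 3
G(21) = mex{3,2,1,3,2} = 0
Heap A: G(18) = 1.
Heap B: G(21) = 0.
Combined Grundy value = 1 ⊕ 0 = 1.

1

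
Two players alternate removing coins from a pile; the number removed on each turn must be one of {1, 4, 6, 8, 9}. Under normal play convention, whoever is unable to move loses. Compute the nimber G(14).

2

G(0) = 0
G(1) = mex{0} = 1
G(2) = mex{1} = 0
G(3) = mex{0} = 1
G(4) = mex{1,0} = 2
G(5) = mex{2,1} = 0
G(6) = mex{0,0,0} = 1
G(7) = mex{1,1,1} = 0
G(8) = mex{0,2,0,0} = 1
G(9) = mex{1,0,1,1,0} = 2
G(10) = mex{2,1,2,0,1} = 3
G(11) = mex{3,0,0,1,0} = 2
G(12) = mex{2,1,1,2,1} = 0
G(13) = mex{0,2,0,0,2} = 1
G(14) = mex{1,3,1,1,0} = 2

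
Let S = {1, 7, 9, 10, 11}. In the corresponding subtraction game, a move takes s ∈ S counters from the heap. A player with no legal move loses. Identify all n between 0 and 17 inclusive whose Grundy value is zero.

0, 2, 4, 6, 8

G(0) = 0
G(1) = mex{0} = 1
G(2) = mex{1} = 0
G(3) = mex{0} = 1
G(4) = mex{1} = 0
G(5) = mex{0} = 1
G(6) = mex{1} = 0
G(7) = mex{0,0} = 1
G(8) = mex{1,1} = 0
G(9) = mex{0,0,0} = 1
G(10) = mex{1,1,1,0} = 2
G(11) = mex{2,0,0,1,0} = 3
G(12) = mex{3,1,1,0,1} = 2
G(13) = mex{2,0,0,1,0} = 3
G(14) = mex{3,1,1,0,1} = 2
G(15) = mex{2,0,0,1,0} = 3
G(16) = mex{3,1,1,0,1} = 2
G(17) = mex{2,2,0,1,0} = 3
P-positions are exactly the n with G(n) = 0.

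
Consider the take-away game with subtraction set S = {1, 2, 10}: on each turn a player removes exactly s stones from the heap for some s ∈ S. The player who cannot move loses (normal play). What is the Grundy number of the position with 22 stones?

1

n :  0  1  2  3  4  5  6  7  8  9 10 11 12 13 14 15 16 17 18 19 20 21 22
G :  0  1  2  0  1  2  0  1  2  0  1  2  0  1  2  0  1  2  0  1  2  0  1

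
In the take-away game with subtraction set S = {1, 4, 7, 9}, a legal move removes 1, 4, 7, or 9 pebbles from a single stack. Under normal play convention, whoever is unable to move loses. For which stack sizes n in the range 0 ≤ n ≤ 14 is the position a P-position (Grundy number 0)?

0, 2, 5, 8, 10, 13

G(0) = 0
G(1) = mex{0} = 1
G(2) = mex{1} = 0
G(3) = mex{0} = 1
G(4) = mex{1,0} = 2
G(5) = mex{2,1} = 0
G(6) = mex{0,0} = 1
G(7) = mex{1,1,0} = 2
G(8) = mex{2,2,1} = 0
G(9) = mex{0,0,0,0} = 1
G(10) = mex{1,1,1,1} = 0
G(11) = mex{0,2,2,0} = 1
G(12) = mex{1,0,0,1} = 2
G(13) = mex{2,1,1,2} = 0
G(14) = mex{0,0,2,0} = 1
P-positions are exactly the n with G(n) = 0.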